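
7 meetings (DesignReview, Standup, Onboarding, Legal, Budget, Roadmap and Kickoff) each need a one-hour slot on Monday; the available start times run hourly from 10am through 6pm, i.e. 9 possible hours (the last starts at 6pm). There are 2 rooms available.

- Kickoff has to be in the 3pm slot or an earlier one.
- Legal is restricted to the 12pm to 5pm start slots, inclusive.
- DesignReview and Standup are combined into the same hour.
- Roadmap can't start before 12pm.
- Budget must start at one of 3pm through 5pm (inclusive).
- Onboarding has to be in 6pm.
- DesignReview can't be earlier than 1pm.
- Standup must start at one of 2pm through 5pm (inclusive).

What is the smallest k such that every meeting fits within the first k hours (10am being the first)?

9

With at most 2 per hour and 7 meetings, at least 4 hours are needed.
Onboarding can't be placed before 6pm — that is hour 9 counting from 10am — so the schedule must run through at least 9 hours.
9 works (last occupied hour: 6pm): for example Onboarding -> 6pm, DesignReview -> 2pm, Legal -> 12pm, Roadmap -> 12pm, Kickoff -> 10am, Standup -> 2pm, Budget -> 3pm.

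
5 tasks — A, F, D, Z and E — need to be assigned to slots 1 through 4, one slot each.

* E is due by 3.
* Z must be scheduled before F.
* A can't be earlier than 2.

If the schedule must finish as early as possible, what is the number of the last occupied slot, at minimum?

The precedence chain requires at least 2 distinct slots.
2 works (last occupied slot: 2): for example E -> 1, D -> 1, F -> 2, Z -> 1, A -> 2.

slot 2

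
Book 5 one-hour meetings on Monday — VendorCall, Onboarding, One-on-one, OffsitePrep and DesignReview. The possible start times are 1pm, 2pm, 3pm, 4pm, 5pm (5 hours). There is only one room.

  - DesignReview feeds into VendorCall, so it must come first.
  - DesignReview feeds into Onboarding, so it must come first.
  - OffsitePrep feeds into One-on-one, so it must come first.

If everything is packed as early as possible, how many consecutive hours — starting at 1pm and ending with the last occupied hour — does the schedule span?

5 hours

The precedence chain requires at least 2 distinct hours.
With at most 1 per hour and 5 meetings, at least 5 hours are needed.
5 works (last occupied hour: 5pm): for example One-on-one -> 5pm, OffsitePrep -> 4pm, VendorCall -> 2pm, Onboarding -> 3pm, DesignReview -> 1pm.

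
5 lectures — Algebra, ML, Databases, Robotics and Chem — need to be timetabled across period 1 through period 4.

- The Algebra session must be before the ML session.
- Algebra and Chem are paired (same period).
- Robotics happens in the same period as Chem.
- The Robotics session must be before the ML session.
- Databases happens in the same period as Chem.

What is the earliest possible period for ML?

period 2

Precedence pushes ML to at least period 2.
ML at period 2 is achievable: Databases -> period 1; Robotics -> period 1; ML -> period 2; Chem -> period 1; Algebra -> period 1.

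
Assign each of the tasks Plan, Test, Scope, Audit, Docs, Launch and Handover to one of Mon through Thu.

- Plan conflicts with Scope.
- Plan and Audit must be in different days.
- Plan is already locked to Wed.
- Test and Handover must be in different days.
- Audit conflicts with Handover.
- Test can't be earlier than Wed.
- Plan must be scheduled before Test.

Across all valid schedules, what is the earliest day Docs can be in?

Mon

Docs at Mon is achievable: Handover -> Tue; Docs -> Mon; Scope -> Mon; Launch -> Mon; Plan -> Wed; Audit -> Mon; Test -> Thu.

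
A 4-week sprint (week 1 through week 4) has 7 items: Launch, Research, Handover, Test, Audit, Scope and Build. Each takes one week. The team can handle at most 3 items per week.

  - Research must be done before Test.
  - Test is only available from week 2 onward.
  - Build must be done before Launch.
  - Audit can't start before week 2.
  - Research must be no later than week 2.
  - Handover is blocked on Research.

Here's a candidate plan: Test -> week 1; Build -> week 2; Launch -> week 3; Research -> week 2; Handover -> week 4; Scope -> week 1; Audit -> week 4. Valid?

Invalid. Test is only available from week 2 onward.

Handover is blocked on Research — holds.
Audit can't start before week 2 — holds.
Research must be no later than week 2 — holds.
Build must be done before Launch — holds.
The team can handle at most 3 items per week — holds.
Test is only available from week 2 onward — violated.
Research must be done before Test — violated.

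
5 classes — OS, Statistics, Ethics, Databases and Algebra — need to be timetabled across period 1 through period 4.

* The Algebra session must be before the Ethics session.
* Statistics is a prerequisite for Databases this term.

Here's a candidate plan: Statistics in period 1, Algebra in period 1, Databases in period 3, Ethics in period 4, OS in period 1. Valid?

The Algebra session must be before the Ethics session — holds.
Statistics is a prerequisite for Databases this term — holds.

Yes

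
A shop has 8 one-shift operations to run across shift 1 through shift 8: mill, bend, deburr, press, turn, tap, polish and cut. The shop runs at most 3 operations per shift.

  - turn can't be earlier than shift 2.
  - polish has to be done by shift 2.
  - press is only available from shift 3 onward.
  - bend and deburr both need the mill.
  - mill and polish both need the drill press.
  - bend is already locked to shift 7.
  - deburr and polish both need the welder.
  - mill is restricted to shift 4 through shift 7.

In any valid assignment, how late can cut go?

shift 8

cut at shift 8 is achievable: tap=shift 1, bend=shift 7, mill=shift 4, turn=shift 2, cut=shift 8, polish=shift 1, press=shift 3, deburr=shift 2.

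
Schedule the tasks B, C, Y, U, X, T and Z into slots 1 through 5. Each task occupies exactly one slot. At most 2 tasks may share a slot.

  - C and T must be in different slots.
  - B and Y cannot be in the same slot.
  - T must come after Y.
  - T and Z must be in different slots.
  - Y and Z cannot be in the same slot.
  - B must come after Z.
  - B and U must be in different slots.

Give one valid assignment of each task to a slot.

B -> 2; U -> 3; X -> 2; C -> 1; Y -> 3; T -> 4; Z -> 1

Checking: Z(1) before B(2); Y(3) before T(4); T(4) != Z(1); C(1) != T(4); B(2) != Y(3); Y(3) != Z(1); B(2) != U(3); max 2 per slot (cap 2).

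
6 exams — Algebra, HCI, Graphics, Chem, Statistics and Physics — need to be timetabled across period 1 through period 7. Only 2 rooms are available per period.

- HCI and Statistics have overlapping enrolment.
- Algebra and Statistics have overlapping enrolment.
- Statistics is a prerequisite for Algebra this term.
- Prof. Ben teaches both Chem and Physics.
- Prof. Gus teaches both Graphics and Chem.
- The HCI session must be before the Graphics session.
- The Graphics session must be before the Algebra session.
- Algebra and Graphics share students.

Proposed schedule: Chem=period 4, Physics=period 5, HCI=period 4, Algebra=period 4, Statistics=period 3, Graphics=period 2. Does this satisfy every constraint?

No. Only 2 rooms are available per period is not satisfied.

The Graphics session must be before the Algebra session — holds.
Algebra and Graphics share students — holds.
Only 2 rooms are available per period — violated.
Algebra and Statistics have overlapping enrolment — holds.
Prof. Ben teaches both Chem and Physics — holds.
Prof. Gus teaches both Graphics and Chem — holds.
HCI and Statistics have overlapping enrolment — holds.
The HCI session must be before the Graphics session — violated.
Statistics is a prerequisite for Algebra this term — holds.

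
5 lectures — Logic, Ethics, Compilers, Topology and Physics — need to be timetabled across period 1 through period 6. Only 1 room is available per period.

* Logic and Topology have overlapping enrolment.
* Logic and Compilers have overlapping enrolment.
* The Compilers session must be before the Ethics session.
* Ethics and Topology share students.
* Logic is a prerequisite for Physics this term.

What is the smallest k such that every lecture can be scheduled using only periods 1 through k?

5 periods

The precedence chain requires at least 2 distinct periods.
With at most 1 per period and 5 lectures, at least 5 periods are needed.
5 works (last occupied period: period 5): for example Topology in period 5; Physics in period 4; Ethics in period 3; Compilers in period 2; Logic in period 1.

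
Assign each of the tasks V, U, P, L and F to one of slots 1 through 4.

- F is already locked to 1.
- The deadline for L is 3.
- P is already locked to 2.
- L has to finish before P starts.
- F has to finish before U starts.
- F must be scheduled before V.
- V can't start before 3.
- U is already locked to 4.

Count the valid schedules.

2

Enumerating: P=2; V=3; F=1; L=1; U=4 | U=4, L=1, F=1, P=2, V=4.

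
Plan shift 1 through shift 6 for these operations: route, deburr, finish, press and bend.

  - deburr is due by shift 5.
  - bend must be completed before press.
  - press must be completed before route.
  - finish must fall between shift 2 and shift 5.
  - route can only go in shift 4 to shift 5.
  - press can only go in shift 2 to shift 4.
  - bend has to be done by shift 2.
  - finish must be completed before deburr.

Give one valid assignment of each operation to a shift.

bend -> shift 1, finish -> shift 2, press -> shift 2, deburr -> shift 3, route -> shift 4

Checking: bend(shift 1) before press(shift 2); press(shift 2) before route(shift 4); finish(shift 2) before deburr(shift 3); route=shift 4 in [shift 4,shift 5]; bend=shift 1 in [shift 1,shift 2]; finish=shift 2 in [shift 2,shift 5]; deburr=shift 3 in [shift 1,shift 5]; press=shift 2 in [shift 2,shift 4].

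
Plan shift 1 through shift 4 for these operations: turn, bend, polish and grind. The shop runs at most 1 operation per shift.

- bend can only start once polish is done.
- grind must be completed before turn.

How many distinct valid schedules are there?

6

Splitting on turn: it can be shift 2 (1), shift 3 (2), shift 4 (3). Listing each branch's schedules as (bend, polish, grind) by shift number:
turn=shift 2: (4,3,1) — 1.
turn=shift 3: (4,1,2) (4,2,1) — 2.
turn=shift 4: (2,1,3) (3,1,2) (3,2,1) — 3.
Summing: 1 + 2 + 3 = 6.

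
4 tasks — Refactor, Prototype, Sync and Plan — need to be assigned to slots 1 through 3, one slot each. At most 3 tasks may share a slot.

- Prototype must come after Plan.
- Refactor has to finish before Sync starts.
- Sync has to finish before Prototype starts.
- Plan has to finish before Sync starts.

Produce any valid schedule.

Sync=2; Prototype=3; Plan=1; Refactor=1

Checking: Sync(2) before Prototype(3); Refactor(1) before Sync(2); Plan(1) before Sync(2); Plan(1) before Prototype(3); max 2 per slot (cap 3).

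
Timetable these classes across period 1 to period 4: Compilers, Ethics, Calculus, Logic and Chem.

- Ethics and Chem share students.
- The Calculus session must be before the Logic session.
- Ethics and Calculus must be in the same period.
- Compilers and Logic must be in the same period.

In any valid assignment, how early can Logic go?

period 2

Precedence pushes Logic to at least period 2.
Logic at period 2 is achievable: Logic=period 2; Chem=period 2; Compilers=period 2; Calculus=period 1; Ethics=period 1.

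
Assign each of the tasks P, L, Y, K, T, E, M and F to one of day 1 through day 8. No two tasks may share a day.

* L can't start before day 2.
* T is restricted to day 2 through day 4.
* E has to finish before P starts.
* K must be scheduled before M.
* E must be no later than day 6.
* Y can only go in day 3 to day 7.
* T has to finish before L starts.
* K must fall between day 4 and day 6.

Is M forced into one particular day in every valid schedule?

M can be day 5 (e.g. K in day 4; L in day 6; E in day 1; M in day 5; Y in day 3; F in day 8; P in day 7; T in day 2) or day 6 (e.g. Y in day 3; F in day 8; E in day 1; L in day 5; T in day 2; K in day 4; P in day 7; M in day 6).

No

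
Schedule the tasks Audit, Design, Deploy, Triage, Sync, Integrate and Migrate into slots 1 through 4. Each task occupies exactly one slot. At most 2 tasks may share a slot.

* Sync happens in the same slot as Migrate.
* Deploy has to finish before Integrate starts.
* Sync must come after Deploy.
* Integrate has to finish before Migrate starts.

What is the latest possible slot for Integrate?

Precedence pushes Integrate to at least 2; downstream work caps Integrate at 3.
Integrate at 3 is achievable: Deploy=1, Integrate=3, Sync=4, Audit=1, Migrate=4, Triage=2, Design=2.

3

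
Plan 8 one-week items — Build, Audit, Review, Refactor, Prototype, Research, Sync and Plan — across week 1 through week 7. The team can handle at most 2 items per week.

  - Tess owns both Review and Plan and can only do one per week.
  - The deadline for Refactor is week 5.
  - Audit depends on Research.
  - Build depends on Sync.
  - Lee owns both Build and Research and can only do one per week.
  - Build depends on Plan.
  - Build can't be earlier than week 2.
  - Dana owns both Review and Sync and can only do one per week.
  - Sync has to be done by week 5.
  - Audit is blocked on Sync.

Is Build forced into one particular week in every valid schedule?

No

Build can be week 2 (e.g. Research -> week 3, Review -> week 3, Build -> week 2, Plan -> week 1, Prototype -> week 4, Refactor -> week 2, Sync -> week 1, Audit -> week 4) or week 3 (e.g. Sync=week 1; Plan=week 2; Build=week 3; Review=week 4; Prototype=week 4; Refactor=week 1; Research=week 2; Audit=week 3).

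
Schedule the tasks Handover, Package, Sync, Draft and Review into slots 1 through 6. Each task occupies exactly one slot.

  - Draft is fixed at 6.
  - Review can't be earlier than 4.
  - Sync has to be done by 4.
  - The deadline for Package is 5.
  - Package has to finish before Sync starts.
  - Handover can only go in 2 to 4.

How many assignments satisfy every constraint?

Splitting on Handover: it can be 2 (18), 3 (18), 4 (18). Listing each branch's schedules as (Package, Sync, Draft, Review):
Handover=2: (1,2,6,4) (1,2,6,5) (1,2,6,6) (1,3,6,4) (1,3,6,5) (1,3,6,6) (1,4,6,4) (1,4,6,5) (1,4,6,6) (2,3,6,4) (2,3,6,5) (2,3,6,6) (2,4,6,4) (2,4,6,5) (2,4,6,6) (3,4,6,4) (3,4,6,5) (3,4,6,6) — 18.
Handover=3: (1,2,6,4) (1,2,6,5) (1,2,6,6) (1,3,6,4) (1,3,6,5) (1,3,6,6) (1,4,6,4) (1,4,6,5) (1,4,6,6) (2,3,6,4) (2,3,6,5) (2,3,6,6) (2,4,6,4) (2,4,6,5) (2,4,6,6) (3,4,6,4) (3,4,6,5) (3,4,6,6) — 18.
Handover=4: (1,2,6,4) (1,2,6,5) (1,2,6,6) (1,3,6,4) (1,3,6,5) (1,3,6,6) (1,4,6,4) (1,4,6,5) (1,4,6,6) (2,3,6,4) (2,3,6,5) (2,3,6,6) (2,4,6,4) (2,4,6,5) (2,4,6,6) (3,4,6,4) (3,4,6,5) (3,4,6,6) — 18.
Summing: 18 + 18 + 18 = 54.

54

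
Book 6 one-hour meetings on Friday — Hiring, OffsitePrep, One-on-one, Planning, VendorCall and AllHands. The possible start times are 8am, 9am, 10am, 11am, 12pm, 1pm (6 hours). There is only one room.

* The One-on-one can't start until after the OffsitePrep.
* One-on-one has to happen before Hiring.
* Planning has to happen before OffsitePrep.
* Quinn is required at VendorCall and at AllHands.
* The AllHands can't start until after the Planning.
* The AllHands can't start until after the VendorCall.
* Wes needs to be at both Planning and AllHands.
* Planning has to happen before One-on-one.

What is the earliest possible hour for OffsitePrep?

Precedence pushes OffsitePrep to at least 9am; downstream work caps OffsitePrep at 11am.
OffsitePrep at 9am is achievable: One-on-one -> 10am; Planning -> 8am; AllHands -> 12pm; VendorCall -> 11am; Hiring -> 1pm; OffsitePrep -> 9am.

9am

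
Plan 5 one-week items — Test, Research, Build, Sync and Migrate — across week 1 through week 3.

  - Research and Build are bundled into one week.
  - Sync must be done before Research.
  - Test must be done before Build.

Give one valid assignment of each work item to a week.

Migrate in week 1, Test in week 1, Research in week 2, Build in week 2, Sync in week 1

Checking: Sync(week 1) before Research(week 2); Test(week 1) before Build(week 2); Research = Build = week 2.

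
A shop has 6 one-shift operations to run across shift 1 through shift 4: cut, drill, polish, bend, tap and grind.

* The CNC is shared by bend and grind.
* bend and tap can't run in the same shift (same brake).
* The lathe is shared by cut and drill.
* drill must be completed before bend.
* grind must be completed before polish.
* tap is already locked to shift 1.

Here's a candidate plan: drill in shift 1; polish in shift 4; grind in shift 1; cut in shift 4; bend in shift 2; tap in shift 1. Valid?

Yes, all constraints hold

grind must be completed before polish — holds.
bend and tap can't run in the same shift (same brake) — holds.
drill must be completed before bend — holds.
tap is already locked to shift 1 — holds.
The CNC is shared by bend and grind — holds.
The lathe is shared by cut and drill — holds.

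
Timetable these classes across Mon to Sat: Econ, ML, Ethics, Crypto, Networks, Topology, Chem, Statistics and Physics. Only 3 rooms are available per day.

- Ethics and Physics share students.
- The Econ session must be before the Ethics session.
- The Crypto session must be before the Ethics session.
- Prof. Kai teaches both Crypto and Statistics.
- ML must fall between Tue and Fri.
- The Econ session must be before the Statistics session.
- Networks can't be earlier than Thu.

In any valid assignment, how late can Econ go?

Fri

Downstream work caps Econ at Fri.
Econ at Fri is achievable: Statistics in Sat, Crypto in Mon, ML in Tue, Topology in Mon, Chem in Mon, Physics in Tue, Ethics in Sat, Econ in Fri, Networks in Thu.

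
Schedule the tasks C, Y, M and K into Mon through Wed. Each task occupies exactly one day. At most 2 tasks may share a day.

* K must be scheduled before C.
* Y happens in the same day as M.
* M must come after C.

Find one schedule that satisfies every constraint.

Y=Wed, K=Mon, M=Wed, C=Tue

Checking: C(Tue) before M(Wed); K(Mon) before C(Tue); Y = M = Wed; max 2 per day (cap 2).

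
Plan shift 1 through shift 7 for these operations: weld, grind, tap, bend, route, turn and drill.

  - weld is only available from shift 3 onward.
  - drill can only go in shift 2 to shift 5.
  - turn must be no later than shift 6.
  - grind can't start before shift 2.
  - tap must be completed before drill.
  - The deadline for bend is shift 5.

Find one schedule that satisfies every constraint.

weld in shift 3; bend in shift 1; drill in shift 2; grind in shift 2; route in shift 1; tap in shift 1; turn in shift 1

Checking: tap(shift 1) before drill(shift 2); bend=shift 1 in [shift 1,shift 5]; drill=shift 2 in [shift 2,shift 5]; turn=shift 1 in [shift 1,shift 6]; weld=shift 3 in [shift 3,shift 7]; grind=shift 2 in [shift 2,shift 7].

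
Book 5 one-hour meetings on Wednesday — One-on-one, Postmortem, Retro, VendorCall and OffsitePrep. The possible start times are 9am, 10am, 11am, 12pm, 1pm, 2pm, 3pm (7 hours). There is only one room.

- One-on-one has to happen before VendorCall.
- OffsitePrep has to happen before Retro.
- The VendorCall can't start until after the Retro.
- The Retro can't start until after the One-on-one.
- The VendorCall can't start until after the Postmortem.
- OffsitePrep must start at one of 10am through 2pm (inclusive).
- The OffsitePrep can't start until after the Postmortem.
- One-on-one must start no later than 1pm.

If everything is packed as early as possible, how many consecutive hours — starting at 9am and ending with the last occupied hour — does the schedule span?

5 hours

The precedence chain requires at least 4 distinct hours.
With at most 1 per hour and 5 meetings, at least 5 hours are needed.
5 works (last occupied hour: 1pm): for example Retro in 12pm; VendorCall in 1pm; OffsitePrep in 10am; Postmortem in 9am; One-on-one in 11am.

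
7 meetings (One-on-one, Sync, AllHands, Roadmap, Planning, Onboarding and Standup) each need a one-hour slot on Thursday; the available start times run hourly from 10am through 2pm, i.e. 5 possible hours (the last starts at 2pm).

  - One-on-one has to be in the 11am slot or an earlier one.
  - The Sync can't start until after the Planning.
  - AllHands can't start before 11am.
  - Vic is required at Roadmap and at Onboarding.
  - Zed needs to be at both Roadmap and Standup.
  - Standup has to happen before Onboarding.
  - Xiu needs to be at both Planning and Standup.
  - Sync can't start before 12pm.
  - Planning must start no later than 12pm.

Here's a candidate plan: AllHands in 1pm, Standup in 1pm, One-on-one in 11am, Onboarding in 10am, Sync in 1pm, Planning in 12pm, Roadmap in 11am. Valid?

No. Standup has to happen before Onboarding is not satisfied.

One-on-one has to be in the 11am slot or an earlier one — holds.
The Sync can't start until after the Planning — holds.
Sync can't start before 12pm — holds.
Xiu needs to be at both Planning and Standup — holds.
Standup has to happen before Onboarding — violated.
Zed needs to be at both Roadmap and Standup — holds.
Planning must start no later than 12pm — holds.
AllHands can't start before 11am — holds.
Vic is required at Roadmap and at Onboarding — holds.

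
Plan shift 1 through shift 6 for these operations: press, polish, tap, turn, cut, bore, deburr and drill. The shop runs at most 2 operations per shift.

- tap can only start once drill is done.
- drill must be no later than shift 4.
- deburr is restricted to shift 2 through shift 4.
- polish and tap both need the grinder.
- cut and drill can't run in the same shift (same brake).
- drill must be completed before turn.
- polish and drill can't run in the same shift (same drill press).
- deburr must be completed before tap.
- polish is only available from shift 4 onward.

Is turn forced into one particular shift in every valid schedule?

turn can be shift 2 (e.g. press -> shift 1; turn -> shift 2; deburr -> shift 2; drill -> shift 1; bore -> shift 4; tap -> shift 3; polish -> shift 4; cut -> shift 3) or shift 3 (e.g. tap=shift 3, drill=shift 1, press=shift 1, polish=shift 4, turn=shift 3, bore=shift 4, cut=shift 2, deburr=shift 2).

No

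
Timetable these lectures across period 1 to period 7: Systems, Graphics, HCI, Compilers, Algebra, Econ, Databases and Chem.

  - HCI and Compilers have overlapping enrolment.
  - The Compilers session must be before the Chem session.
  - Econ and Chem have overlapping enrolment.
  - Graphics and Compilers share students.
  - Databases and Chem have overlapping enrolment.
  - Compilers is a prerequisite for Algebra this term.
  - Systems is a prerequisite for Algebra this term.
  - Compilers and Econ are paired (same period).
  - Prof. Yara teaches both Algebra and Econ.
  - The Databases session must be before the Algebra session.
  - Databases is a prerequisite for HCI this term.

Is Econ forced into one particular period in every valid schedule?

Econ can be period 1 (e.g. Algebra in period 2, HCI in period 2, Econ in period 1, Graphics in period 2, Chem in period 2, Systems in period 1, Compilers in period 1, Databases in period 1) or period 2 (e.g. HCI -> period 3, Systems -> period 1, Databases -> period 1, Econ -> period 2, Compilers -> period 2, Algebra -> period 3, Chem -> period 3, Graphics -> period 1).

No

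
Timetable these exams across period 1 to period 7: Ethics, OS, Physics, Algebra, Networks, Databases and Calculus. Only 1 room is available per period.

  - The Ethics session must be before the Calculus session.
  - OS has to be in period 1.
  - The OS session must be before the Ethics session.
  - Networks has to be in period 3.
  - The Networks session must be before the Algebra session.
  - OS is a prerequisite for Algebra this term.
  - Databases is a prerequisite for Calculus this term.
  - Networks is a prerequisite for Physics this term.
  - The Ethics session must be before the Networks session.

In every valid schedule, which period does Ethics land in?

period 2

OS is fixed at period 1 and must come before Ethics, so Ethics is at least period 2.
Networks is fixed at period 3 and must come after Ethics, so Ethics is at most period 2.
So Ethics must be period 2.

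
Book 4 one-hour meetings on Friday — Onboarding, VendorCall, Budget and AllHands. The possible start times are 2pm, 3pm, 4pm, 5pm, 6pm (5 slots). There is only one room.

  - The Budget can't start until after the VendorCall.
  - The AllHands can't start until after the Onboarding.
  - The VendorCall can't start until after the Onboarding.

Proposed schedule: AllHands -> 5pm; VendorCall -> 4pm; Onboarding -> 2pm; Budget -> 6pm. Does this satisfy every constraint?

Valid

The AllHands can't start until after the Onboarding — holds.
The Budget can't start until after the VendorCall — holds.
The VendorCall can't start until after the Onboarding — holds.
There is only one room — holds.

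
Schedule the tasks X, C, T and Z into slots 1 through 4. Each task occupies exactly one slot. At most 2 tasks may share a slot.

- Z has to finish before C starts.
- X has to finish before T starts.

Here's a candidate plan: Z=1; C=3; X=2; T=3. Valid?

X has to finish before T starts — holds.
At most 2 tasks may share a slot — holds.
Z has to finish before C starts — holds.

Yes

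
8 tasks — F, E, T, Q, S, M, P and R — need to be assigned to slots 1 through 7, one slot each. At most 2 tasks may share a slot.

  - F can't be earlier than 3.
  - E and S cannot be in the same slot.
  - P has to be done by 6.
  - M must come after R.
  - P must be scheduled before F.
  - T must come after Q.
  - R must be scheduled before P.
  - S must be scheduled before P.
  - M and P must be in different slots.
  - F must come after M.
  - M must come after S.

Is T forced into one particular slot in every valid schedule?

T can be 2 (e.g. E -> 3, R -> 2, S -> 1, T -> 2, M -> 4, F -> 5, P -> 3, Q -> 1) or 3 (e.g. E -> 4, P -> 2, S -> 1, M -> 3, R -> 1, T -> 3, F -> 4, Q -> 2).

No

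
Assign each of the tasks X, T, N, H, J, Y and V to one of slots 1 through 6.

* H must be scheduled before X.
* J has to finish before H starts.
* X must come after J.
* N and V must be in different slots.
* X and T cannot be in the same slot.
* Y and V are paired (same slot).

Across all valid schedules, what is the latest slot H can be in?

Precedence pushes H to at least 2; downstream work caps H at 5.
H at 5 is achievable: N=1; J=1; Y=2; X=6; T=1; H=5; V=2.

5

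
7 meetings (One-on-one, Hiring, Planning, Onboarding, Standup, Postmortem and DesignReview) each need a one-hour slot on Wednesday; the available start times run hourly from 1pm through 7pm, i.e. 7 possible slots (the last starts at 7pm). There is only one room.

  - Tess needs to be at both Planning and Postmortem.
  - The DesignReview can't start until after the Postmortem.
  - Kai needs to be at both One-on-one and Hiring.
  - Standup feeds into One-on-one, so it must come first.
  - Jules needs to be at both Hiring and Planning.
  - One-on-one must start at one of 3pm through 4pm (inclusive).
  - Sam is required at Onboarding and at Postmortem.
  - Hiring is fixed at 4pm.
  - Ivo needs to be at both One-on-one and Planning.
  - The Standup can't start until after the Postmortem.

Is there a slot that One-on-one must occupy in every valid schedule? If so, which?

3pm

One-on-one's window is 3pm–4pm.
Hiring is fixed at 4pm, and One-on-one can't share a slot with Hiring.
So One-on-one must be 3pm.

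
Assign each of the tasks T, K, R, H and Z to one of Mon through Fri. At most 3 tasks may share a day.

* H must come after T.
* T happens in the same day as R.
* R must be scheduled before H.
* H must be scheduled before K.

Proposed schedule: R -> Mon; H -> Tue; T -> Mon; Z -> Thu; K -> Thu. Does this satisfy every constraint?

R must be scheduled before H — holds.
At most 3 tasks may share a day — holds.
T happens in the same day as R — holds.
H must be scheduled before K — holds.
H must come after T — holds.

Yes, all constraints hold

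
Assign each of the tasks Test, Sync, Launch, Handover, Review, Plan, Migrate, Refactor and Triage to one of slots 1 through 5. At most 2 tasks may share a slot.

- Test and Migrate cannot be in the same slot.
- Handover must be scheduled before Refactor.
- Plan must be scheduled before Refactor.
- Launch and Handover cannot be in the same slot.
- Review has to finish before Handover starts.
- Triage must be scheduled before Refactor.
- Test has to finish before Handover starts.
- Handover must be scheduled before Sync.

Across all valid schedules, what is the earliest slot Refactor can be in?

4

Precedence pushes Refactor to at least 3.
Refactor at 4 is achievable: Triage=3, Refactor=4, Handover=2, Test=1, Launch=4, Plan=2, Migrate=5, Sync=3, Review=1.
Nothing earlier works — the conflict and capacity constraints rule out every slot before 4.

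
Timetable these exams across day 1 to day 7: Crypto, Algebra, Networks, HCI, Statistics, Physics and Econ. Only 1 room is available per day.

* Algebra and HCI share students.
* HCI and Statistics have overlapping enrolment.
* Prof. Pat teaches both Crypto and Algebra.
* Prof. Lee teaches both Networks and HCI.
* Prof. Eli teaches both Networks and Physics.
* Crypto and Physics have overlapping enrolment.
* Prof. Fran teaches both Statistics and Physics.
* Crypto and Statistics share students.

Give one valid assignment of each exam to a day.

HCI in day 4, Physics in day 6, Statistics in day 5, Econ in day 7, Networks in day 3, Crypto in day 1, Algebra in day 2

Checking: HCI(day 4) != Statistics(day 5); Crypto(day 1) != Algebra(day 2); Networks(day 3) != Physics(day 6); Algebra(day 2) != HCI(day 4); Statistics(day 5) != Physics(day 6); Crypto(day 1) != Statistics(day 5); Networks(day 3) != HCI(day 4); Crypto(day 1) != Physics(day 6); max 1 per day (cap 1).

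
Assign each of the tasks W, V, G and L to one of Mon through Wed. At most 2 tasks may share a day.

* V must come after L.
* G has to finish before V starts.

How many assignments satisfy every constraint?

12

Splitting on W: it can be Mon (3), Tue (4), Wed (5). Listing each branch's schedules as (V, G, L):
W=Mon: (Wed,Mon,Tue) (Wed,Tue,Mon) (Wed,Tue,Tue) — 3.
W=Tue: (Tue,Mon,Mon) (Wed,Mon,Mon) (Wed,Mon,Tue) (Wed,Tue,Mon) — 4.
W=Wed: (Tue,Mon,Mon) (Wed,Mon,Mon) (Wed,Mon,Tue) (Wed,Tue,Mon) (Wed,Tue,Tue) — 5.
Summing: 3 + 4 + 5 = 12.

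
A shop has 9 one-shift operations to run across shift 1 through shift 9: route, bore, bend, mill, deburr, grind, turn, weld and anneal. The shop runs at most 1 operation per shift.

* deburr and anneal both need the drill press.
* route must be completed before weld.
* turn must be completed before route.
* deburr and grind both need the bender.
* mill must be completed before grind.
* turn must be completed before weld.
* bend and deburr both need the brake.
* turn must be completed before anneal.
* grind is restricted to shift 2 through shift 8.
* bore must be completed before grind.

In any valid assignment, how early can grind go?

shift 3

Grind is available from shift 2; grind's own window allows nothing later than shift 8.
grind at shift 3 is achievable: turn -> shift 4, deburr -> shift 9, anneal -> shift 7, grind -> shift 3, bend -> shift 8, mill -> shift 2, bore -> shift 1, route -> shift 5, weld -> shift 6.
Nothing earlier works — the conflict and capacity constraints rule out every shift before shift 3.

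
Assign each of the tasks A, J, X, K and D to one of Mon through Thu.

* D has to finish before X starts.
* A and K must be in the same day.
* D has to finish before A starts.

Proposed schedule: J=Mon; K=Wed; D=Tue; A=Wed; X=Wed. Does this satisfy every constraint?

D has to finish before A starts — holds.
A and K must be in the same day — holds.
D has to finish before X starts — holds.

Yes, all constraints hold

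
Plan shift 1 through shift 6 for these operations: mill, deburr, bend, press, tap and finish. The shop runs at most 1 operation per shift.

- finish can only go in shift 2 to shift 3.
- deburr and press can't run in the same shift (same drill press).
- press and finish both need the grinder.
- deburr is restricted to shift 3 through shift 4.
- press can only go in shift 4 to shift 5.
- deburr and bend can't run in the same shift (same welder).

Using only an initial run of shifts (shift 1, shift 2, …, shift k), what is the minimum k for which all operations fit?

6

With at most 1 per shift and 6 operations, at least 6 shifts are needed.
press can't be placed before shift 4, so the schedule must run through at least shift 4.
6 works (last occupied shift: shift 6): for example tap -> shift 6, mill -> shift 1, press -> shift 4, deburr -> shift 3, finish -> shift 2, bend -> shift 5.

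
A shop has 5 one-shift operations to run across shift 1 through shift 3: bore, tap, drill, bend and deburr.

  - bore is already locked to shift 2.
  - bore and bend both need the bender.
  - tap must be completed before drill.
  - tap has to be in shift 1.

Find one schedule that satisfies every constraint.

deburr -> shift 1; bend -> shift 1; tap -> shift 1; drill -> shift 2; bore -> shift 2

Checking: tap(shift 1) before drill(shift 2); bore(shift 2) != bend(shift 1); bore=shift 2 in [shift 2,shift 2]; tap=shift 1 in [shift 1,shift 1].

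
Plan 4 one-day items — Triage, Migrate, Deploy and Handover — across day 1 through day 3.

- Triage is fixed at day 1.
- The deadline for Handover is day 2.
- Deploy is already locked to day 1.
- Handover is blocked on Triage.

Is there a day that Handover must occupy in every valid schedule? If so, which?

day 2

Precedence pushes Handover to at least day 2; Handover's own window allows nothing later than day 2.
So Handover is pinned to day 2.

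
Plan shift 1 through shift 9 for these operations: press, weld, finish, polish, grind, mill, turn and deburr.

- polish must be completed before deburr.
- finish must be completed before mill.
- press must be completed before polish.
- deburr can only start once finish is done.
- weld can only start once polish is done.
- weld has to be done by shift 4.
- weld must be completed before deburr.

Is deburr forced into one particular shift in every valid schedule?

No

deburr can be shift 4 (e.g. deburr=shift 4, weld=shift 3, grind=shift 1, press=shift 1, mill=shift 2, finish=shift 1, turn=shift 1, polish=shift 2) or shift 5 (e.g. turn in shift 1, polish in shift 2, mill in shift 2, weld in shift 3, finish in shift 1, deburr in shift 5, press in shift 1, grind in shift 1).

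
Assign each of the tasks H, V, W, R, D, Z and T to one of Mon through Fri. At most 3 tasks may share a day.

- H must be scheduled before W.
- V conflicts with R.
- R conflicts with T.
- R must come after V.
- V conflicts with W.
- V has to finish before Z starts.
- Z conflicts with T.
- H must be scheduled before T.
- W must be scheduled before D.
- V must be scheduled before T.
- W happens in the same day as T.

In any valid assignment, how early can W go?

Tue

Precedence pushes W to at least Tue; downstream work caps W at Thu.
W at Tue is achievable: Z in Wed; R in Wed; W in Tue; T in Tue; V in Mon; D in Wed; H in Mon.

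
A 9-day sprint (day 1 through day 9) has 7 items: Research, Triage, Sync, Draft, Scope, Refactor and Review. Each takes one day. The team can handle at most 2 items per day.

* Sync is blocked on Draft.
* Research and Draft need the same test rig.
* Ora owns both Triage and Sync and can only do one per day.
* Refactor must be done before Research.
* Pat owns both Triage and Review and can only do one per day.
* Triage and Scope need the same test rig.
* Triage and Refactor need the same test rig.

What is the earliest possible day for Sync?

day 2

Precedence pushes Sync to at least day 2.
Sync at day 2 is achievable: Draft -> day 1; Scope -> day 4; Research -> day 2; Sync -> day 2; Refactor -> day 1; Review -> day 4; Triage -> day 3.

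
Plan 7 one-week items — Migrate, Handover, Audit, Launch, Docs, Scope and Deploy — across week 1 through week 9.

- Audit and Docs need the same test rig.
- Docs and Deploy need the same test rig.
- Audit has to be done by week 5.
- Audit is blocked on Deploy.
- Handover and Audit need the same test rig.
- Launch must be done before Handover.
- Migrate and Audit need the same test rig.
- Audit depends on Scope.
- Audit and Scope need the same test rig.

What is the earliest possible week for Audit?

Precedence pushes Audit to at least week 2; Audit's own window allows nothing later than week 5.
Audit at week 2 is achievable: Scope=week 1; Deploy=week 1; Handover=week 3; Migrate=week 1; Launch=week 1; Docs=week 3; Audit=week 2.

week 2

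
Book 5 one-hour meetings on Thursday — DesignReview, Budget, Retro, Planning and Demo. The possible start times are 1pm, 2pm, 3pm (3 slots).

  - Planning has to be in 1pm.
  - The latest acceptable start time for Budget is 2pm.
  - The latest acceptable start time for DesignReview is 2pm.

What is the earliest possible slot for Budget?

Budget's own window allows nothing later than 2pm.
Budget at 1pm is achievable: Retro -> 1pm, DesignReview -> 1pm, Demo -> 1pm, Budget -> 1pm, Planning -> 1pm.

1pm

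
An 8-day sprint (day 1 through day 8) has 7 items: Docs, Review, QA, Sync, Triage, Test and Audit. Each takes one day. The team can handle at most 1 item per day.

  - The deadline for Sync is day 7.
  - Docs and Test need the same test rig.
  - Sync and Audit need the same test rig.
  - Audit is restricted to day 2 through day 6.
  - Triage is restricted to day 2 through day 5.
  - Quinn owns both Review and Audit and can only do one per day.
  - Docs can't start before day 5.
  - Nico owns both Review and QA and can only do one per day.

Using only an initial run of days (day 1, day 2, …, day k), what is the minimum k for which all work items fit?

7

With at most 1 per day and 7 work items, at least 7 days are needed.
Docs can't be placed before day 5, so the schedule must run through at least day 5.
7 works (last occupied day: day 7): for example QA in day 4, Sync in day 6, Test in day 7, Review in day 1, Audit in day 3, Triage in day 2, Docs in day 5.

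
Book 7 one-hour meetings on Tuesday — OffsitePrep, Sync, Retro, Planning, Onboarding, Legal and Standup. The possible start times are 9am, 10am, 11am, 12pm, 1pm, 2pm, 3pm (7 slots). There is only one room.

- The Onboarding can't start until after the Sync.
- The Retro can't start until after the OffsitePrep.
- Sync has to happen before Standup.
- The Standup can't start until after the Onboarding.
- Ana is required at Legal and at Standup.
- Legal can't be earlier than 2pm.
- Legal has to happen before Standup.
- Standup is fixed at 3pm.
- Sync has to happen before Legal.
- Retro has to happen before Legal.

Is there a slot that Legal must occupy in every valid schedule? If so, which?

2pm

Legal's window is 2pm–3pm.
Standup is fixed at 3pm, and Legal can't share a slot with Standup.
So Legal must be 2pm.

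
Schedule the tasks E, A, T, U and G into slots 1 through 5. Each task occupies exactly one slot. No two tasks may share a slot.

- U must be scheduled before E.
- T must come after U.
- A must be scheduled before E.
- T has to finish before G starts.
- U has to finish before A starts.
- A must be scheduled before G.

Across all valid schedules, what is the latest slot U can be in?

1

Downstream work caps U at 3.
U at 1 is achievable: E -> 3; T -> 4; G -> 5; A -> 2; U -> 1.
Nothing later works — the capacity limit rule out every slot after 1.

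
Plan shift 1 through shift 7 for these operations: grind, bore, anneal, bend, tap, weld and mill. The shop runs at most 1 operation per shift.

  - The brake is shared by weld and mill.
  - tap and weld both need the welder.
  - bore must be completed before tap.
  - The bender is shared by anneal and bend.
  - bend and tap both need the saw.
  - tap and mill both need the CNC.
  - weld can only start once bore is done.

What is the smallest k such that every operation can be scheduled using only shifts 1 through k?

The precedence chain requires at least 2 distinct shifts.
With at most 1 per shift and 7 operations, at least 7 shifts are needed.
7 works (last occupied shift: shift 7): for example weld -> shift 3, grind -> shift 4, bend -> shift 6, mill -> shift 7, tap -> shift 2, bore -> shift 1, anneal -> shift 5.

7 shifts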